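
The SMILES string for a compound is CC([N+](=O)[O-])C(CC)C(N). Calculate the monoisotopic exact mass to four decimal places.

Atom tally by fragment:
  CH3 → C:1 H:3
  CH(NO2) → C:1 H:1 N:1 O:2
  CH(C2H5) → C:3 H:6
  CH2NH2 → C:1 H:4 N:1
Element totals:
  C: 6
  H: 14
  N: 2
  O: 2
Molecular formula: C6H14N2O2.
  M = 6(12.0) + 14(1.007825) + 2(14.003074) + 2(15.994915)
    = 72.000000 + 14.109550 + 28.006148 + 31.989830 = 146.105528

146.1055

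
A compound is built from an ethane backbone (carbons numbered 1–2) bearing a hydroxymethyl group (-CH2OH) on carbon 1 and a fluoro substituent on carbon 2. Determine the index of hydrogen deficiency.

Atom tally by fragment:
  HOCH2CH2 → C:2 H:5 O:1
  CH2F → C:1 H:2 F:1
Element totals:
  C: 3
  H: 7
  F: 1
  O: 1
Molecular formula: C3H7FO.
DoU = (2C + 2 + N − H − X) / 2 = (2·3 + 2 + 0 − 7 − 1) / 2 = 0.

0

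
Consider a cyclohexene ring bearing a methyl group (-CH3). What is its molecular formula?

Atom tally by fragment:
  cyclohexene ring core → C:6 H:10
  (− 1 ring H displaced by substituents)
  + CH3 → C:1 H:3
Element totals:
  C: 7
  H: 12

C7H12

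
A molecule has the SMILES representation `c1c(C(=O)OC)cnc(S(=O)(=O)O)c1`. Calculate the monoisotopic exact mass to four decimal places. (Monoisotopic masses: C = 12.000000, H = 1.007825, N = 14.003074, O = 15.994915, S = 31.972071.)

217.0045

Atom tally by fragment:
  pyridine ring core → C:5 H:5 N:1
  (− 2 ring H displaced by substituents)
  + COOCH3 → C:2 H:3 O:2
  + SO3H → S:1 O:3 H:1
Element totals:
  C: 7
  H: 7
  N: 1
  O: 5
  S: 1
Molecular formula: C7H7NO5S.
  M = 7(12.0) + 7(1.007825) + 14.003074 + 5(15.994915) + 31.972071
    = 84.000000 + 7.054775 + 14.003074 + 79.974575 + 31.972071 = 217.004495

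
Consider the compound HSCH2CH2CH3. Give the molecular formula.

Element totals:
  C: 3
  H: 8
  S: 1

C3H8S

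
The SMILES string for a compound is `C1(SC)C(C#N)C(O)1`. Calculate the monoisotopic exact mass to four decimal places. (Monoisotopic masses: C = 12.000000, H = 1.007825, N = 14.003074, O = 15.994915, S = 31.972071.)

Atom tally by fragment:
  cyclopropane ring core → C:3 H:6
  (− 3 ring H displaced by substituents)
  + SCH3 → C:1 H:3 S:1
  + CN → C:1 N:1
  + OH → O:1 H:1
Element totals:
  C: 5
  H: 7
  N: 1
  O: 1
  S: 1
Molecular formula: C5H7NOS.
  M = 5(12.0) + 7(1.007825) + 14.003074 + 15.994915 + 31.972071
    = 60.000000 + 7.054775 + 14.003074 + 15.994915 + 31.972071 = 129.024835

129.0248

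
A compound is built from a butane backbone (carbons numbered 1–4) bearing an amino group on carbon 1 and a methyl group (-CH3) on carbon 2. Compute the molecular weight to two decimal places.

87.17 g/mol

Atom tally by fragment:
  H2NCH2 → C:1 H:4 N:1
  CH(CH3) → C:2 H:4
  CH2 → C:1 H:2
  CH3 → C:1 H:3
Element totals:
  C: 5
  H: 13
  N: 1
Molecular formula: C5H13N.
  M = 5(12.011) + 13(1.008) + 14.007
    = 60.055 + 13.104 + 14.007 = 87.166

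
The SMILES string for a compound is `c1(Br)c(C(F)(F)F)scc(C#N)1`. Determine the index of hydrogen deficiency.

Atom tally by fragment:
  thiophene ring core → C:4 H:4 S:1
  (− 3 ring H displaced by substituents)
  + Br → Br:1
  + CF3 → C:1 F:3
  + CN → C:1 N:1
Element totals:
  C: 6
  H: 1
  Br: 1
  F: 3
  N: 1
  S: 1
Molecular formula: C6HBrF3NS.
DoU = (2C + 2 + N − H − X) / 2 = (2·6 + 2 + 1 − 1 − 4) / 2 = 5.

5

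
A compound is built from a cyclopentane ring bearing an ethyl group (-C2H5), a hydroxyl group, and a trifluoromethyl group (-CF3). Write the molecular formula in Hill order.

C8H13F3O

Atom tally by fragment:
  cyclopentane ring core → C:5 H:10
  (− 3 ring H displaced by substituents)
  + C2H5 → C:2 H:5
  + OH → O:1 H:1
  + CF3 → C:1 F:3
Element totals:
  C: 8
  H: 13
  F: 3
  O: 1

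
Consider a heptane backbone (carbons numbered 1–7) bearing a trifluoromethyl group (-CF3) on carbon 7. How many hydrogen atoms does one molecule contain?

Atom tally by fragment:
  CH3 → C:1 H:3
  CH2 → C:1 H:2
  CH2 → C:1 H:2
  CH2 → C:1 H:2
  CH2 → C:1 H:2
  CH2 → C:1 H:2
  CH2CF3 → C:2 H:2 F:3
Element totals:
  C: 8
  H: 15
  F: 3

15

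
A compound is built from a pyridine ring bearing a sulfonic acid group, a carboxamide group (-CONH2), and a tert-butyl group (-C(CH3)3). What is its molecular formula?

Atom tally by fragment:
  pyridine ring core → C:5 H:5 N:1
  (− 3 ring H displaced by substituents)
  + SO3H → S:1 O:3 H:1
  + CONH2 → C:1 H:2 O:1 N:1
  + C(CH3)3 → C:4 H:9
Element totals:
  C: 10
  H: 14
  N: 2
  O: 4
  S: 1

C10H14N2O4S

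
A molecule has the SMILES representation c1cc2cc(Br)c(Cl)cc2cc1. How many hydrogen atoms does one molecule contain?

Atom tally by fragment:
  naphthalene ring system core → C:10 H:8
  (− 2 ring H displaced by substituents)
  + Br → Br:1
  + Cl → Cl:1
Element totals:
  C: 10
  H: 6
  Br: 1
  Cl: 1

6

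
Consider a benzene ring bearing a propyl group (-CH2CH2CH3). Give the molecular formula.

Atom tally by fragment:
  benzene ring core → C:6 H:6
  (− 1 ring H displaced by substituents)
  + CH2CH2CH3 → C:3 H:7
Element totals:
  C: 9
  H: 12

C9H12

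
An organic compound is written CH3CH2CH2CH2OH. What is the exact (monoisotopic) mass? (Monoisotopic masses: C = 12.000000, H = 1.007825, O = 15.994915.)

Element totals:
  C: 4
  H: 10
  O: 1
Molecular formula: C4H10O.
  M = 4(12.0) + 10(1.007825) + 15.994915
    = 48.000000 + 10.078250 + 15.994915 = 74.073165

74.0732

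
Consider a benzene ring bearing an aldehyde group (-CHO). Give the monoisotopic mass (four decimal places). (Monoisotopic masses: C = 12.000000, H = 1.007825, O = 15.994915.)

106.0419

Atom tally by fragment:
  benzene ring core → C:6 H:6
  (− 1 ring H displaced by substituents)
  + CHO → C:1 H:1 O:1
Element totals:
  C: 7
  H: 6
  O: 1
Molecular formula: C7H6O.
  M = 7(12.0) + 6(1.007825) + 15.994915
    = 84.000000 + 6.046950 + 15.994915 = 106.041865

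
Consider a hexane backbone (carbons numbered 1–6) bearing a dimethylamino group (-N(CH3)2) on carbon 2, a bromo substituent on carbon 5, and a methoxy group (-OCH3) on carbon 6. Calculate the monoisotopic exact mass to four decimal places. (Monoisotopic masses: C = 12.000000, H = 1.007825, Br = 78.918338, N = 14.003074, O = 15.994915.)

Atom tally by fragment:
  CH3 → C:1 H:3
  CH(N(CH3)2) → C:3 H:7 N:1
  CH2 → C:1 H:2
  CH2 → C:1 H:2
  CH(Br) → C:1 H:1 Br:1
  CH2OCH3 → C:2 H:5 O:1
Element totals:
  C: 9
  H: 20
  Br: 1
  N: 1
  O: 1
Molecular formula: C9H20BrNO.
  M = 9(12.0) + 20(1.007825) + 78.918338 + 14.003074 + 15.994915
    = 108.000000 + 20.156500 + 78.918338 + 14.003074 + 15.994915 = 237.072827

237.0728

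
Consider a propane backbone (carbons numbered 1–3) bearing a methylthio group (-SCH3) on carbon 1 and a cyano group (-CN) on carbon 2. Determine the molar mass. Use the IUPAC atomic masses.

115.19 g/mol

Atom tally by fragment:
  CH3SCH2 → C:2 H:5 S:1
  CH(CN) → C:2 H:1 N:1
  CH3 → C:1 H:3
Element totals:
  C: 5
  H: 9
  N: 1
  S: 1
Molecular formula: C5H9NS.
  M = 5(12.011) + 9(1.008) + 14.007 + 32.06
    = 60.055 + 9.072 + 14.007 + 32.060 = 115.194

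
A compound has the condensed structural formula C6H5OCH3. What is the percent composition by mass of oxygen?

14.79%

Element totals:
  C: 7
  H: 8
  O: 1
Molecular formula: C7H8O.
Molar mass = 108.140 g/mol.
Mass from O: 1 × 15.999 = 15.999 g/mol.
%O = 15.999 / 108.140 × 100 = 14.79%.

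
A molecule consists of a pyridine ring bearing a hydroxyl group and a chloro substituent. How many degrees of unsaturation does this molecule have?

Atom tally by fragment:
  pyridine ring core → C:5 H:5 N:1
  (− 2 ring H displaced by substituents)
  + OH → O:1 H:1
  + Cl → Cl:1
Element totals:
  C: 5
  H: 4
  Cl: 1
  N: 1
  O: 1
Molecular formula: C5H4ClNO.
DoU = (2C + 2 + N − H − X) / 2 = (2·5 + 2 + 1 − 4 − 1) / 2 = 4.

4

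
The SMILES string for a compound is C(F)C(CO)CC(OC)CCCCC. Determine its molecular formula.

C11H23FO2

Atom tally by fragment:
  FCH2 → C:1 H:2 F:1
  CH(CH2OH) → C:2 H:4 O:1
  CH2 → C:1 H:2
  CH(OCH3) → C:2 H:4 O:1
  CH2 → C:1 H:2
  CH2 → C:1 H:2
  CH2 → C:1 H:2
  CH2 → C:1 H:2
  CH3 → C:1 H:3
Element totals:
  C: 11
  H: 23
  F: 1
  O: 2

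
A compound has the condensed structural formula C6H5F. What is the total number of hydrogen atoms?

5

Atom tally by fragment:
  benzene ring core → C:6 H:6
  (− 1 ring H displaced by substituents)
  + F → F:1
Element totals:
  C: 6
  H: 5
  F: 1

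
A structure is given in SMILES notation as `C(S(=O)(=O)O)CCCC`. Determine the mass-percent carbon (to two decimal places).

Atom tally by fragment:
  HO3SCH2 → C:1 H:3 S:1 O:3
  CH2 → C:1 H:2
  CH2 → C:1 H:2
  CH2 → C:1 H:2
  CH3 → C:1 H:3
Element totals:
  C: 5
  H: 12
  O: 3
  S: 1
Molecular formula: C5H12O3S.
Molar mass = 152.208 g/mol.
Mass from C: 5 × 12.011 = 60.055 g/mol.
%C = 60.055 / 152.208 × 100 = 39.46%.

39.46%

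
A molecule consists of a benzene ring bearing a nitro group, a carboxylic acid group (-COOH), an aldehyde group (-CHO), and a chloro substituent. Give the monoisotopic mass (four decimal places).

228.9778

Atom tally by fragment:
  benzene ring core → C:6 H:6
  (− 4 ring H displaced by substituents)
  + NO2 → N:1 O:2
  + COOH → C:1 H:1 O:2
  + CHO → C:1 H:1 O:1
  + Cl → Cl:1
Element totals:
  C: 8
  H: 4
  Cl: 1
  N: 1
  O: 5
Molecular formula: C8H4ClNO5.
  M = 8(12.0) + 4(1.007825) + 34.968853 + 14.003074 + 5(15.994915)
    = 96.000000 + 4.031300 + 34.968853 + 14.003074 + 79.974575 = 228.977802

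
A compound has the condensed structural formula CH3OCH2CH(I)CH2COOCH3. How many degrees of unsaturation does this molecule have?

1

Element totals:
  C: 6
  H: 11
  I: 1
  O: 3
Molecular formula: C6H11IO3.
DoU = (2C + 2 + N − H − X) / 2 = (2·6 + 2 + 0 − 11 − 1) / 2 = 1.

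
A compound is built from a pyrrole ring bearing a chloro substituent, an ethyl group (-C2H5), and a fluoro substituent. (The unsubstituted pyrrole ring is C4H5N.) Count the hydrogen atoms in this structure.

Atom tally by fragment:
  pyrrole ring core → C:4 H:5 N:1
  (− 3 ring H displaced by substituents)
  + Cl → Cl:1
  + C2H5 → C:2 H:5
  + F → F:1
Element totals:
  C: 6
  H: 7
  Cl: 1
  F: 1
  N: 1

7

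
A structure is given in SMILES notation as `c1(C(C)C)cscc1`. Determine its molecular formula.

Atom tally by fragment:
  thiophene ring core → C:4 H:4 S:1
  (− 1 ring H displaced by substituents)
  + CH(CH3)2 → C:3 H:7
Element totals:
  C: 7
  H: 10
  S: 1

C7H10S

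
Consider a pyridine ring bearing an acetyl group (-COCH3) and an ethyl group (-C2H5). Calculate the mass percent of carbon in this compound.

Atom tally by fragment:
  pyridine ring core → C:5 H:5 N:1
  (− 2 ring H displaced by substituents)
  + COCH3 → C:2 H:3 O:1
  + C2H5 → C:2 H:5
Element totals:
  C: 9
  H: 11
  N: 1
  O: 1
Molecular formula: C9H11NO.
Molar mass = 149.193 g/mol.
Mass from C: 9 × 12.011 = 108.099 g/mol.
%C = 108.099 / 149.193 × 100 = 72.46%.

72.46%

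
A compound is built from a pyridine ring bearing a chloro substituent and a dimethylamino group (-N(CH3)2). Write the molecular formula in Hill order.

Atom tally by fragment:
  pyridine ring core → C:5 H:5 N:1
  (− 2 ring H displaced by substituents)
  + Cl → Cl:1
  + N(CH3)2 → N:1 C:2 H:6
Element totals:
  C: 7
  H: 9
  Cl: 1
  N: 2

C7H9ClN2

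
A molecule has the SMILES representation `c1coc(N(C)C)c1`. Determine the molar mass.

Atom tally by fragment:
  furan ring core → C:4 H:4 O:1
  (− 1 ring H displaced by substituents)
  + N(CH3)2 → N:1 C:2 H:6
Element totals:
  C: 6
  H: 9
  N: 1
  O: 1
Molecular formula: C6H9NO.
  M = 6(12.011) + 9(1.008) + 14.007 + 15.999
    = 72.066 + 9.072 + 14.007 + 15.999 = 111.144

111.14 g/mol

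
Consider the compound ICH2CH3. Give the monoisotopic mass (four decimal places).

155.9436

Atom tally by fragment:
  ICH2 → C:1 H:2 I:1
  CH3 → C:1 H:3
Element totals:
  C: 2
  H: 5
  I: 1
Molecular formula: C2H5I.
  M = 2(12.0) + 5(1.007825) + 126.904472
    = 24.000000 + 5.039125 + 126.904472 = 155.943597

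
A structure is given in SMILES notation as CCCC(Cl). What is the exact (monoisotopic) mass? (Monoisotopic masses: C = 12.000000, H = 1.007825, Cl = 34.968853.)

92.0393

Atom tally by fragment:
  CH3 → C:1 H:3
  CH2 → C:1 H:2
  CH2 → C:1 H:2
  CH2Cl → C:1 H:2 Cl:1
Element totals:
  C: 4
  H: 9
  Cl: 1
Molecular formula: C4H9Cl.
  M = 4(12.0) + 9(1.007825) + 34.968853
    = 48.000000 + 9.070425 + 34.968853 = 92.039278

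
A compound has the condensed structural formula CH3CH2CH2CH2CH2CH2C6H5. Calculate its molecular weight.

Atom tally by fragment:
  CH3 → C:1 H:3
  CH2 → C:1 H:2
  CH2 → C:1 H:2
  CH2 → C:1 H:2
  CH2 → C:1 H:2
  CH2C6H5 → C:7 H:7
Element totals:
  C: 12
  H: 18
Molecular formula: C12H18.
  M = 12(12.011) + 18(1.008)
    = 144.132 + 18.144 = 162.276

162.28 g/mol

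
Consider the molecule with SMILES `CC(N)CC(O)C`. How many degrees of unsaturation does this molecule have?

Atom tally by fragment:
  CH3 → C:1 H:3
  CH(NH2) → C:1 H:3 N:1
  CH2 → C:1 H:2
  CH(OH) → C:1 H:2 O:1
  CH3 → C:1 H:3
Element totals:
  C: 5
  H: 13
  N: 1
  O: 1
Molecular formula: C5H13NO.
DoU = (2C + 2 + N − H − X) / 2 = (2·5 + 2 + 1 − 13 − 0) / 2 = 0.

0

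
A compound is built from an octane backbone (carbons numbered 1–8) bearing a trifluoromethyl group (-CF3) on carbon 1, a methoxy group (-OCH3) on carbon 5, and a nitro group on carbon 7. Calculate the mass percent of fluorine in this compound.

Atom tally by fragment:
  F3CCH2 → C:2 H:2 F:3
  CH2 → C:1 H:2
  CH2 → C:1 H:2
  CH2 → C:1 H:2
  CH(OCH3) → C:2 H:4 O:1
  CH2 → C:1 H:2
  CH(NO2) → C:1 H:1 N:1 O:2
  CH3 → C:1 H:3
Element totals:
  C: 10
  H: 18
  F: 3
  N: 1
  O: 3
Molecular formula: C10H18F3NO3.
Molar mass = 257.252 g/mol.
Mass from F: 3 × 18.998 = 56.994 g/mol.
%F = 56.994 / 257.252 × 100 = 22.15%.

22.15%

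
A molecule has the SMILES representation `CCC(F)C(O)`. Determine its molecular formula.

C4H9FO

Atom tally by fragment:
  CH3 → C:1 H:3
  CH2 → C:1 H:2
  CH(F) → C:1 H:1 F:1
  CH2OH → C:1 H:3 O:1
Element totals:
  C: 4
  H: 9
  F: 1
  O: 1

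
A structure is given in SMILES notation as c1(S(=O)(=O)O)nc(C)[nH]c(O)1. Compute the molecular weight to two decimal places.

178.16 g/mol

Atom tally by fragment:
  imidazole ring core → C:3 H:4 N:2
  (− 3 ring H displaced by substituents)
  + SO3H → S:1 O:3 H:1
  + CH3 → C:1 H:3
  + OH → O:1 H:1
Element totals:
  C: 4
  H: 6
  N: 2
  O: 4
  S: 1
Molecular formula: C4H6N2O4S.
  M = 4(12.011) + 6(1.008) + 2(14.007) + 4(15.999) + 32.06
    = 48.044 + 6.048 + 28.014 + 63.996 + 32.060 = 178.162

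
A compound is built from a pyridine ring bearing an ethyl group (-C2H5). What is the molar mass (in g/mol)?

107.16 g/mol

Atom tally by fragment:
  pyridine ring core → C:5 H:5 N:1
  (− 1 ring H displaced by substituents)
  + C2H5 → C:2 H:5
Element totals:
  C: 7
  H: 9
  N: 1
Molecular formula: C7H9N.
  M = 7(12.011) + 9(1.008) + 14.007
    = 84.077 + 9.072 + 14.007 = 107.156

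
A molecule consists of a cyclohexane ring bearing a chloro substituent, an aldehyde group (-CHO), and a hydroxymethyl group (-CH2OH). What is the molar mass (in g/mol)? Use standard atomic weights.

176.64 g/mol

Atom tally by fragment:
  cyclohexane ring core → C:6 H:12
  (− 3 ring H displaced by substituents)
  + Cl → Cl:1
  + CHO → C:1 H:1 O:1
  + CH2OH → C:1 H:3 O:1
Element totals:
  C: 8
  H: 13
  Cl: 1
  O: 2
Molecular formula: C8H13ClO2.
  M = 8(12.011) + 13(1.008) + 35.45 + 2(15.999)
    = 96.088 + 13.104 + 35.450 + 31.998 = 176.640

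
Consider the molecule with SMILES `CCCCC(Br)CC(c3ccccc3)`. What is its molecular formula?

Atom tally by fragment:
  CH3 → C:1 H:3
  CH2 → C:1 H:2
  CH2 → C:1 H:2
  CH2 → C:1 H:2
  CH(Br) → C:1 H:1 Br:1
  CH2 → C:1 H:2
  CH2C6H5 → C:7 H:7
Element totals:
  C: 13
  H: 19
  Br: 1

C13H19Br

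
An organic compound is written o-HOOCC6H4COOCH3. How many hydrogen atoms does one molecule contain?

8

Element totals:
  C: 9
  H: 8
  O: 4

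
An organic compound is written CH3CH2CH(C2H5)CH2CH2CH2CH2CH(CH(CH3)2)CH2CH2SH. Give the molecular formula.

C15H32S

Atom tally by fragment:
  CH3 → C:1 H:3
  CH2 → C:1 H:2
  CH(C2H5) → C:3 H:6
  CH2 → C:1 H:2
  CH2 → C:1 H:2
  CH2 → C:1 H:2
  CH2 → C:1 H:2
  CH(CH(CH3)2) → C:4 H:8
  CH2 → C:1 H:2
  CH2SH → C:1 H:3 S:1
Element totals:
  C: 15
  H: 32
  S: 1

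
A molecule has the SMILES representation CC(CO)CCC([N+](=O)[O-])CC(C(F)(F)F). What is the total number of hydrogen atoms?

Atom tally by fragment:
  CH3 → C:1 H:3
  CH(CH2OH) → C:2 H:4 O:1
  CH2 → C:1 H:2
  CH2 → C:1 H:2
  CH(NO2) → C:1 H:1 N:1 O:2
  CH2 → C:1 H:2
  CH2CF3 → C:2 H:2 F:3
Element totals:
  C: 9
  H: 16
  F: 3
  N: 1
  O: 3

16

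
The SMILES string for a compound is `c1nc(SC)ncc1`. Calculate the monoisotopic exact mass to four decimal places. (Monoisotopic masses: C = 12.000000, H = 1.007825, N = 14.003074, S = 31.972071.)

Atom tally by fragment:
  pyrimidine ring core → C:4 H:4 N:2
  (− 1 ring H displaced by substituents)
  + SCH3 → C:1 H:3 S:1
Element totals:
  C: 5
  H: 6
  N: 2
  S: 1
Molecular formula: C5H6N2S.
  M = 5(12.0) + 6(1.007825) + 2(14.003074) + 31.972071
    = 60.000000 + 6.046950 + 28.006148 + 31.972071 = 126.025169

126.0252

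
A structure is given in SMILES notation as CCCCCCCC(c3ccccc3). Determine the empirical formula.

Atom tally by fragment:
  CH3 → C:1 H:3
  CH2 → C:1 H:2
  CH2 → C:1 H:2
  CH2 → C:1 H:2
  CH2 → C:1 H:2
  CH2 → C:1 H:2
  CH2 → C:1 H:2
  CH2C6H5 → C:7 H:7
Element totals:
  C: 14
  H: 22
Molecular formula: C14H22.
gcd of subscripts = 2; dividing each by 2:
  C: 14/2 = 7
  H: 22/2 = 11

C7H11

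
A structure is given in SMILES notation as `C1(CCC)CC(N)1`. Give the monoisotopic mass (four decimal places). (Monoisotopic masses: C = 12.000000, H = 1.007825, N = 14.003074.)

Atom tally by fragment:
  cyclopropane ring core → C:3 H:6
  (− 2 ring H displaced by substituents)
  + CH2CH2CH3 → C:3 H:7
  + NH2 → N:1 H:2
Element totals:
  C: 6
  H: 13
  N: 1
Molecular formula: C6H13N.
  M = 6(12.0) + 13(1.007825) + 14.003074
    = 72.000000 + 13.101725 + 14.003074 = 99.104799

99.1048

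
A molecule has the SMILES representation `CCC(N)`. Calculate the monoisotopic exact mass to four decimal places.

Atom tally by fragment:
  CH3 → C:1 H:3
  CH2 → C:1 H:2
  CH2NH2 → C:1 H:4 N:1
Element totals:
  C: 3
  H: 9
  N: 1
Molecular formula: C3H9N.
  M = 3(12.0) + 9(1.007825) + 14.003074
    = 36.000000 + 9.070425 + 14.003074 = 59.073499

59.0735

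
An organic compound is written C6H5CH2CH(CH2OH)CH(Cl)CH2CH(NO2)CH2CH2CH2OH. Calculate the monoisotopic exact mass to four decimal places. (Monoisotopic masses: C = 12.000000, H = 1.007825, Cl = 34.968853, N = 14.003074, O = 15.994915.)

315.1237

Element totals:
  C: 15
  H: 22
  Cl: 1
  N: 1
  O: 4
Molecular formula: C15H22ClNO4.
  M = 15(12.0) + 22(1.007825) + 34.968853 + 14.003074 + 4(15.994915)
    = 180.000000 + 22.172150 + 34.968853 + 14.003074 + 63.979660 = 315.123737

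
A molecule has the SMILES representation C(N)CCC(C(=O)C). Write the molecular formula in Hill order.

Atom tally by fragment:
  H2NCH2 → C:1 H:4 N:1
  CH2 → C:1 H:2
  CH2 → C:1 H:2
  CH2COCH3 → C:3 H:5 O:1
Element totals:
  C: 6
  H: 13
  N: 1
  O: 1

C6H13NO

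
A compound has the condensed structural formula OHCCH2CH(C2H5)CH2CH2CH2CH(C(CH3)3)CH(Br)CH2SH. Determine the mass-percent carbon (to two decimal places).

Atom tally by fragment:
  OHCCH2 → C:2 H:3 O:1
  CH(C2H5) → C:3 H:6
  CH2 → C:1 H:2
  CH2 → C:1 H:2
  CH2 → C:1 H:2
  CH(C(CH3)3) → C:5 H:10
  CH(Br) → C:1 H:1 Br:1
  CH2SH → C:1 H:3 S:1
Element totals:
  C: 15
  H: 29
  Br: 1
  O: 1
  S: 1
Molecular formula: C15H29BrOS.
Molar mass = 337.360 g/mol.
Mass from C: 15 × 12.011 = 180.165 g/mol.
%C = 180.165 / 337.360 × 100 = 53.40%.

53.40%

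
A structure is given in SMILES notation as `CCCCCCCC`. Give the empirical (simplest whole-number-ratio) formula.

C4H9

Atom tally by fragment:
  CH3 → C:1 H:3
  CH2 → C:1 H:2
  CH2 → C:1 H:2
  CH2 → C:1 H:2
  CH2 → C:1 H:2
  CH2 → C:1 H:2
  CH2 → C:1 H:2
  CH3 → C:1 H:3
Element totals:
  C: 8
  H: 18
Molecular formula: C8H18.
gcd of subscripts = 2; dividing each by 2:
  C: 8/2 = 4
  H: 18/2 = 9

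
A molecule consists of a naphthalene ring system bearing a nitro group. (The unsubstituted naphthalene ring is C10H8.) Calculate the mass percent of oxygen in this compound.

18.48%

Atom tally by fragment:
  naphthalene ring system core → C:10 H:8
  (− 1 ring H displaced by substituents)
  + NO2 → N:1 O:2
Element totals:
  C: 10
  H: 7
  N: 1
  O: 2
Molecular formula: C10H7NO2.
Molar mass = 173.171 g/mol.
Mass from O: 2 × 15.999 = 31.998 g/mol.
%O = 31.998 / 173.171 × 100 = 18.48%.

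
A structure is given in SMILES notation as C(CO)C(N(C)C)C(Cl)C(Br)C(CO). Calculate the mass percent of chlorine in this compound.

Atom tally by fragment:
  HOCH2CH2 → C:2 H:5 O:1
  CH(N(CH3)2) → C:3 H:7 N:1
  CH(Cl) → C:1 H:1 Cl:1
  CH(Br) → C:1 H:1 Br:1
  CH2CH2OH → C:2 H:5 O:1
Element totals:
  C: 9
  H: 19
  Br: 1
  Cl: 1
  N: 1
  O: 2
Molecular formula: C9H19BrClNO2.
Molar mass = 288.610 g/mol.
Mass from Cl: 1 × 35.45 = 35.450 g/mol.
%Cl = 35.450 / 288.610 × 100 = 12.28%.

12.28%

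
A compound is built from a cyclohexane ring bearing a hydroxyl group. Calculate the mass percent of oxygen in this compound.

Atom tally by fragment:
  cyclohexane ring core → C:6 H:12
  (− 1 ring H displaced by substituents)
  + OH → O:1 H:1
Element totals:
  C: 6
  H: 12
  O: 1
Molecular formula: C6H12O.
Molar mass = 100.161 g/mol.
Mass from O: 1 × 15.999 = 15.999 g/mol.
%O = 15.999 / 100.161 × 100 = 15.97%.

15.97%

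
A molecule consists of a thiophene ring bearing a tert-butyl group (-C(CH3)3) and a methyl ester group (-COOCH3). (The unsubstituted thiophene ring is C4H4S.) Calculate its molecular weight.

Atom tally by fragment:
  thiophene ring core → C:4 H:4 S:1
  (− 2 ring H displaced by substituents)
  + C(CH3)3 → C:4 H:9
  + COOCH3 → C:2 H:3 O:2
Element totals:
  C: 10
  H: 14
  O: 2
  S: 1
Molecular formula: C10H14O2S.
  M = 10(12.011) + 14(1.008) + 2(15.999) + 32.06
    = 120.110 + 14.112 + 31.998 + 32.060 = 198.280

198.28 g/mol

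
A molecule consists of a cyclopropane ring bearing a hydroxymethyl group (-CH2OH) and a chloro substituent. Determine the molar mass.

Atom tally by fragment:
  cyclopropane ring core → C:3 H:6
  (− 2 ring H displaced by substituents)
  + CH2OH → C:1 H:3 O:1
  + Cl → Cl:1
Element totals:
  C: 4
  H: 7
  Cl: 1
  O: 1
Molecular formula: C4H7ClO.
  M = 4(12.011) + 7(1.008) + 35.45 + 15.999
    = 48.044 + 7.056 + 35.450 + 15.999 = 106.549

106.55 g/mol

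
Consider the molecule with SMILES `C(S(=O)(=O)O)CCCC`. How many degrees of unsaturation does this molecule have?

Atom tally by fragment:
  HO3SCH2 → C:1 H:3 S:1 O:3
  CH2 → C:1 H:2
  CH2 → C:1 H:2
  CH2 → C:1 H:2
  CH3 → C:1 H:3
Element totals:
  C: 5
  H: 12
  O: 3
  S: 1
Molecular formula: C5H12O3S.
DoU = (2C + 2 + N − H − X) / 2 = (2·5 + 2 + 0 − 12 − 0) / 2 = 0.

0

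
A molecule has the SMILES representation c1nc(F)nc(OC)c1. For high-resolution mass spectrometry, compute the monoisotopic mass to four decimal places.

128.0386

Atom tally by fragment:
  pyrimidine ring core → C:4 H:4 N:2
  (− 2 ring H displaced by substituents)
  + F → F:1
  + OCH3 → C:1 H:3 O:1
Element totals:
  C: 5
  H: 5
  F: 1
  N: 2
  O: 1
Molecular formula: C5H5FN2O.
  M = 5(12.0) + 5(1.007825) + 18.998403 + 2(14.003074) + 15.994915
    = 60.000000 + 5.039125 + 18.998403 + 28.006148 + 15.994915 = 128.038591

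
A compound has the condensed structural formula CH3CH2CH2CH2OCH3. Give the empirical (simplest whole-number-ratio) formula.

C5H12O

Element totals:
  C: 5
  H: 12
  O: 1
Molecular formula: C5H12O.
gcd of subscripts (5, 12, 1) = 1, so the empirical formula equals the molecular formula.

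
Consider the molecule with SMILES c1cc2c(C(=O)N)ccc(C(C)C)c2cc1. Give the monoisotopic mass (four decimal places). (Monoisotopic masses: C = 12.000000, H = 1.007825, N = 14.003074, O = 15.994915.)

213.1154

Atom tally by fragment:
  naphthalene ring system core → C:10 H:8
  (− 2 ring H displaced by substituents)
  + CONH2 → C:1 H:2 O:1 N:1
  + CH(CH3)2 → C:3 H:7
Element totals:
  C: 14
  H: 15
  N: 1
  O: 1
Molecular formula: C14H15NO.
  M = 14(12.0) + 15(1.007825) + 14.003074 + 15.994915
    = 168.000000 + 15.117375 + 14.003074 + 15.994915 = 213.115364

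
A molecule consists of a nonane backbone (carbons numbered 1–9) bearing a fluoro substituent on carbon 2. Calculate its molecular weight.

146.25 g/mol

Atom tally by fragment:
  CH3 → C:1 H:3
  CH(F) → C:1 H:1 F:1
  CH2 → C:1 H:2
  CH2 → C:1 H:2
  CH2 → C:1 H:2
  CH2 → C:1 H:2
  CH2 → C:1 H:2
  CH2 → C:1 H:2
  CH3 → C:1 H:3
Element totals:
  C: 9
  H: 19
  F: 1
Molecular formula: C9H19F.
  M = 9(12.011) + 19(1.008) + 18.998
    = 108.099 + 19.152 + 18.998 = 146.249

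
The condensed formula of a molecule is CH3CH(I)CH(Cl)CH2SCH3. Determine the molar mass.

264.55 g/mol

Atom tally by fragment:
  CH3 → C:1 H:3
  CH(I) → C:1 H:1 I:1
  CH(Cl) → C:1 H:1 Cl:1
  CH2SCH3 → C:2 H:5 S:1
Element totals:
  C: 5
  H: 10
  Cl: 1
  I: 1
  S: 1
Molecular formula: C5H10ClIS.
  M = 5(12.011) + 10(1.008) + 35.45 + 126.904 + 32.06
    = 60.055 + 10.080 + 35.450 + 126.904 + 32.060 = 264.549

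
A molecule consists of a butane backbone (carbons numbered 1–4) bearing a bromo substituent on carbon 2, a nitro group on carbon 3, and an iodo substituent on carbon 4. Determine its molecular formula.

C4H7BrINO2

Atom tally by fragment:
  CH3 → C:1 H:3
  CH(Br) → C:1 H:1 Br:1
  CH(NO2) → C:1 H:1 N:1 O:2
  CH2I → C:1 H:2 I:1
Element totals:
  C: 4
  H: 7
  Br: 1
  I: 1
  N: 1
  O: 2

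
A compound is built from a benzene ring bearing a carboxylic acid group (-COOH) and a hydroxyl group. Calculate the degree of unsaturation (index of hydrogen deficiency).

5

Atom tally by fragment:
  benzene ring core → C:6 H:6
  (− 2 ring H displaced by substituents)
  + COOH → C:1 H:1 O:2
  + OH → O:1 H:1
Element totals:
  C: 7
  H: 6
  O: 3
Molecular formula: C7H6O3.
DoU = (2C + 2 + N − H − X) / 2 = (2·7 + 2 + 0 − 6 − 0) / 2 = 5.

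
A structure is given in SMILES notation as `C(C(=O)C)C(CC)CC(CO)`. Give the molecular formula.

C9H18O2

Atom tally by fragment:
  CH3COCH2 → C:3 H:5 O:1
  CH(C2H5) → C:3 H:6
  CH2 → C:1 H:2
  CH2CH2OH → C:2 H:5 O:1
Element totals:
  C: 9
  H: 18
  O: 2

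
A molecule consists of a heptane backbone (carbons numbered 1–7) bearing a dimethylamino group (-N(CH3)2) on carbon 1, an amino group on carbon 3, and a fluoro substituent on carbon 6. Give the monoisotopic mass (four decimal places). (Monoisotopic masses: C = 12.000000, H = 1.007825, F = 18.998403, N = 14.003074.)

176.1689

Atom tally by fragment:
  (CH3)2NCH2 → C:3 H:8 N:1
  CH2 → C:1 H:2
  CH(NH2) → C:1 H:3 N:1
  CH2 → C:1 H:2
  CH2 → C:1 H:2
  CH(F) → C:1 H:1 F:1
  CH3 → C:1 H:3
Element totals:
  C: 9
  H: 21
  F: 1
  N: 2
Molecular formula: C9H21FN2.
  M = 9(12.0) + 21(1.007825) + 18.998403 + 2(14.003074)
    = 108.000000 + 21.164325 + 18.998403 + 28.006148 = 176.168876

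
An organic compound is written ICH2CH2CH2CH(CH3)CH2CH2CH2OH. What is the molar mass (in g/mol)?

Atom tally by fragment:
  ICH2 → C:1 H:2 I:1
  CH2 → C:1 H:2
  CH2 → C:1 H:2
  CH(CH3) → C:2 H:4
  CH2 → C:1 H:2
  CH2CH2OH → C:2 H:5 O:1
Element totals:
  C: 8
  H: 17
  I: 1
  O: 1
Molecular formula: C8H17IO.
  M = 8(12.011) + 17(1.008) + 126.904 + 15.999
    = 96.088 + 17.136 + 126.904 + 15.999 = 256.127

256.13 g/mol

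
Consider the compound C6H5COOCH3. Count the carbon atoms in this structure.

8

Element totals:
  C: 8
  H: 8
  O: 2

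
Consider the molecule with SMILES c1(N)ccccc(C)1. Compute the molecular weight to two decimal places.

Atom tally by fragment:
  benzene ring core → C:6 H:6
  (− 2 ring H displaced by substituents)
  + NH2 → N:1 H:2
  + CH3 → C:1 H:3
Element totals:
  C: 7
  H: 9
  N: 1
Molecular formula: C7H9N.
  M = 7(12.011) + 9(1.008) + 14.007
    = 84.077 + 9.072 + 14.007 = 107.156

107.16 g/mol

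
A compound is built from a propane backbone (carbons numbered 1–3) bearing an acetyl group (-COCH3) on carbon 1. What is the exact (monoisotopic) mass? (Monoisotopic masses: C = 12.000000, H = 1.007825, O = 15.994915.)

86.0732

Atom tally by fragment:
  CH3COCH2 → C:3 H:5 O:1
  CH2 → C:1 H:2
  CH3 → C:1 H:3
Element totals:
  C: 5
  H: 10
  O: 1
Molecular formula: C5H10O.
  M = 5(12.0) + 10(1.007825) + 15.994915
    = 60.000000 + 10.078250 + 15.994915 = 86.073165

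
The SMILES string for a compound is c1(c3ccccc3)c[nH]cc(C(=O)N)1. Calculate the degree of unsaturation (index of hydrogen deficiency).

Atom tally by fragment:
  pyrrole ring core → C:4 H:5 N:1
  (− 2 ring H displaced by substituents)
  + C6H5 → C:6 H:5
  + CONH2 → C:1 H:2 O:1 N:1
Element totals:
  C: 11
  H: 10
  N: 2
  O: 1
Molecular formula: C11H10N2O.
DoU = (2C + 2 + N − H − X) / 2 = (2·11 + 2 + 2 − 10 − 0) / 2 = 8.

8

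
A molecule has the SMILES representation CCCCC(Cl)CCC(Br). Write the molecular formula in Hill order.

Atom tally by fragment:
  CH3 → C:1 H:3
  CH2 → C:1 H:2
  CH2 → C:1 H:2
  CH2 → C:1 H:2
  CH(Cl) → C:1 H:1 Cl:1
  CH2 → C:1 H:2
  CH2 → C:1 H:2
  CH2Br → C:1 H:2 Br:1
Element totals:
  C: 8
  H: 16
  Br: 1
  Cl: 1

C8H16BrCl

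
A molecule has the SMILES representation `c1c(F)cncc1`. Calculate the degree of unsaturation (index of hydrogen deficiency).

Atom tally by fragment:
  pyridine ring core → C:5 H:5 N:1
  (− 1 ring H displaced by substituents)
  + F → F:1
Element totals:
  C: 5
  H: 4
  F: 1
  N: 1
Molecular formula: C5H4FN.
DoU = (2C + 2 + N − H − X) / 2 = (2·5 + 2 + 1 − 4 − 1) / 2 = 4.

4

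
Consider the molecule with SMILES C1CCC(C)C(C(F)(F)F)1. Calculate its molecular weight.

152.16 g/mol

Atom tally by fragment:
  cyclopentane ring core → C:5 H:10
  (− 2 ring H displaced by substituents)
  + CH3 → C:1 H:3
  + CF3 → C:1 F:3
Element totals:
  C: 7
  H: 11
  F: 3
Molecular formula: C7H11F3.
  M = 7(12.011) + 11(1.008) + 3(18.998)
    = 84.077 + 11.088 + 56.994 = 152.159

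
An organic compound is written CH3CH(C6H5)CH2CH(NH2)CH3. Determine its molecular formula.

C11H17N

Atom tally by fragment:
  CH3 → C:1 H:3
  CH(C6H5) → C:7 H:6
  CH2 → C:1 H:2
  CH(NH2) → C:1 H:3 N:1
  CH3 → C:1 H:3
Element totals:
  C: 11
  H: 17
  N: 1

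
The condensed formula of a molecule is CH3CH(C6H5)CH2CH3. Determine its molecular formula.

Atom tally by fragment:
  CH3 → C:1 H:3
  CH(C6H5) → C:7 H:6
  CH2 → C:1 H:2
  CH3 → C:1 H:3
Element totals:
  C: 10
  H: 14

C10H14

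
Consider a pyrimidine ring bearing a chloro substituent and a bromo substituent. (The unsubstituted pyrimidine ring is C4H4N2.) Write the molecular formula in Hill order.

C4H2BrClN2

Atom tally by fragment:
  pyrimidine ring core → C:4 H:4 N:2
  (− 2 ring H displaced by substituents)
  + Cl → Cl:1
  + Br → Br:1
Element totals:
  C: 4
  H: 2
  Br: 1
  Cl: 1
  N: 2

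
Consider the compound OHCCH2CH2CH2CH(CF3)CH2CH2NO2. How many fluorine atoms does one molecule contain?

Atom tally by fragment:
  OHCCH2 → C:2 H:3 O:1
  CH2 → C:1 H:2
  CH2 → C:1 H:2
  CH(CF3) → C:2 H:1 F:3
  CH2 → C:1 H:2
  CH2NO2 → C:1 H:2 N:1 O:2
Element totals:
  C: 8
  H: 12
  F: 3
  N: 1
  O: 3

3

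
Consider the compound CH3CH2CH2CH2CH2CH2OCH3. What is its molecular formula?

C7H16O

Element totals:
  C: 7
  H: 16
  O: 1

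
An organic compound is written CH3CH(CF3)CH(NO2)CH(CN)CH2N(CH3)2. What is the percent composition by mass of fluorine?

Atom tally by fragment:
  CH3 → C:1 H:3
  CH(CF3) → C:2 H:1 F:3
  CH(NO2) → C:1 H:1 N:1 O:2
  CH(CN) → C:2 H:1 N:1
  CH2N(CH3)2 → C:3 H:8 N:1
Element totals:
  C: 9
  H: 14
  F: 3
  N: 3
  O: 2
Molecular formula: C9H14F3N3O2.
Molar mass = 253.224 g/mol.
Mass from F: 3 × 18.998 = 56.994 g/mol.
%F = 56.994 / 253.224 × 100 = 22.51%.

22.51%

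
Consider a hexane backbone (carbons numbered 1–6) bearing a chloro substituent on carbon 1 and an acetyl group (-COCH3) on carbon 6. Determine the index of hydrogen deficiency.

1

Atom tally by fragment:
  ClCH2 → C:1 H:2 Cl:1
  CH2 → C:1 H:2
  CH2 → C:1 H:2
  CH2 → C:1 H:2
  CH2 → C:1 H:2
  CH2COCH3 → C:3 H:5 O:1
Element totals:
  C: 8
  H: 15
  Cl: 1
  O: 1
Molecular formula: C8H15ClO.
DoU = (2C + 2 + N − H − X) / 2 = (2·8 + 2 + 0 − 15 − 1) / 2 = 1.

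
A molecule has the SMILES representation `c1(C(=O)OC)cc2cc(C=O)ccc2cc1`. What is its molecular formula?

C13H10O3

Atom tally by fragment:
  naphthalene ring system core → C:10 H:8
  (− 2 ring H displaced by substituents)
  + COOCH3 → C:2 H:3 O:2
  + CHO → C:1 H:1 O:1
Element totals:
  C: 13
  H: 10
  O: 3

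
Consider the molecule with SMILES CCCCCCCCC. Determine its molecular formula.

Atom tally by fragment:
  CH3 → C:1 H:3
  CH2 → C:1 H:2
  CH2 → C:1 H:2
  CH2 → C:1 H:2
  CH2 → C:1 H:2
  CH2 → C:1 H:2
  CH2 → C:1 H:2
  CH2 → C:1 H:2
  CH3 → C:1 H:3
Element totals:
  C: 9
  H: 20

C9H20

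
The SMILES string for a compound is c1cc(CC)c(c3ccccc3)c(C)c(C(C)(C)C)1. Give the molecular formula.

C19H24

Atom tally by fragment:
  benzene ring core → C:6 H:6
  (− 4 ring H displaced by substituents)
  + C2H5 → C:2 H:5
  + C6H5 → C:6 H:5
  + CH3 → C:1 H:3
  + C(CH3)3 → C:4 H:9
Element totals:
  C: 19
  H: 24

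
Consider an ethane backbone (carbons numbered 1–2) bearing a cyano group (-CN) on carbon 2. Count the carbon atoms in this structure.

3

Atom tally by fragment:
  CH3 → C:1 H:3
  CH2CN → C:2 H:2 N:1
Element totals:
  C: 3
  H: 5
  N: 1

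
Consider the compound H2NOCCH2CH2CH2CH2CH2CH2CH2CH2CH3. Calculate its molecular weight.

171.28 g/mol

Atom tally by fragment:
  H2NOCCH2 → C:2 H:4 O:1 N:1
  CH2 → C:1 H:2
  CH2 → C:1 H:2
  CH2 → C:1 H:2
  CH2 → C:1 H:2
  CH2 → C:1 H:2
  CH2 → C:1 H:2
  CH2 → C:1 H:2
  CH3 → C:1 H:3
Element totals:
  C: 10
  H: 21
  N: 1
  O: 1
Molecular formula: C10H21NO.
  M = 10(12.011) + 21(1.008) + 14.007 + 15.999
    = 120.110 + 21.168 + 14.007 + 15.999 = 171.284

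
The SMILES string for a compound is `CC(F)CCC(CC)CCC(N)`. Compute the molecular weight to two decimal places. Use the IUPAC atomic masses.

175.29 g/mol

Atom tally by fragment:
  CH3 → C:1 H:3
  CH(F) → C:1 H:1 F:1
  CH2 → C:1 H:2
  CH2 → C:1 H:2
  CH(C2H5) → C:3 H:6
  CH2 → C:1 H:2
  CH2 → C:1 H:2
  CH2NH2 → C:1 H:4 N:1
Element totals:
  C: 10
  H: 22
  F: 1
  N: 1
Molecular formula: C10H22FN.
  M = 10(12.011) + 22(1.008) + 18.998 + 14.007
    = 120.110 + 22.176 + 18.998 + 14.007 = 175.291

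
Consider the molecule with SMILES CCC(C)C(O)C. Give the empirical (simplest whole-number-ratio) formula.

C6H14O

Atom tally by fragment:
  CH3 → C:1 H:3
  CH2 → C:1 H:2
  CH(CH3) → C:2 H:4
  CH(OH) → C:1 H:2 O:1
  CH3 → C:1 H:3
Element totals:
  C: 6
  H: 14
  O: 1
Molecular formula: C6H14O.
gcd of subscripts (6, 14, 1) = 1, so the empirical formula equals the molecular formula.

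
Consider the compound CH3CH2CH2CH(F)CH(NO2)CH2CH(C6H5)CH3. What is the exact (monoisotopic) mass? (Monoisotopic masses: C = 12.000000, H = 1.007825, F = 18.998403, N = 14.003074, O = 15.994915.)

253.1478

Element totals:
  C: 14
  H: 20
  F: 1
  N: 1
  O: 2
Molecular formula: C14H20FNO2.
  M = 14(12.0) + 20(1.007825) + 18.998403 + 14.003074 + 2(15.994915)
    = 168.000000 + 20.156500 + 18.998403 + 14.003074 + 31.989830 = 253.147807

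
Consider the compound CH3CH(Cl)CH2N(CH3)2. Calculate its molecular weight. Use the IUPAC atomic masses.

Atom tally by fragment:
  CH3 → C:1 H:3
  CH(Cl) → C:1 H:1 Cl:1
  CH2N(CH3)2 → C:3 H:8 N:1
Element totals:
  C: 5
  H: 12
  Cl: 1
  N: 1
Molecular formula: C5H12ClN.
  M = 5(12.011) + 12(1.008) + 35.45 + 14.007
    = 60.055 + 12.096 + 35.450 + 14.007 = 121.608

121.61 g/mol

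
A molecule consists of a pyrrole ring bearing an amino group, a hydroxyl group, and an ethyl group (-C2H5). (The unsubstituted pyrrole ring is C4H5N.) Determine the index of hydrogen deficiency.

3

Atom tally by fragment:
  pyrrole ring core → C:4 H:5 N:1
  (− 3 ring H displaced by substituents)
  + NH2 → N:1 H:2
  + OH → O:1 H:1
  + C2H5 → C:2 H:5
Element totals:
  C: 6
  H: 10
  N: 2
  O: 1
Molecular formula: C6H10N2O.
DoU = (2C + 2 + N − H − X) / 2 = (2·6 + 2 + 2 − 10 − 0) / 2 = 3.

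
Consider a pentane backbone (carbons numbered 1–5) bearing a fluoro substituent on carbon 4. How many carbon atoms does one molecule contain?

Atom tally by fragment:
  CH3 → C:1 H:3
  CH2 → C:1 H:2
  CH2 → C:1 H:2
  CH(F) → C:1 H:1 F:1
  CH3 → C:1 H:3
Element totals:
  C: 5
  H: 11
  F: 1

5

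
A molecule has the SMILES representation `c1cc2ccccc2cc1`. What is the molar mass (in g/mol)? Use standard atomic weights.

128.17 g/mol

Atom tally by fragment:
  naphthalene ring system core → C:10 H:8
Element totals:
  C: 10
  H: 8
Molecular formula: C10H8.
  M = 10(12.011) + 8(1.008)
    = 120.110 + 8.064 = 128.174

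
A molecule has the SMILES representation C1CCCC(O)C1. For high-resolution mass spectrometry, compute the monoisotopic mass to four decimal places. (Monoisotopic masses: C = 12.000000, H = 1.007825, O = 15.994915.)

100.0888

Atom tally by fragment:
  cyclohexane ring core → C:6 H:12
  (− 1 ring H displaced by substituents)
  + OH → O:1 H:1
Element totals:
  C: 6
  H: 12
  O: 1
Molecular formula: C6H12O.
  M = 6(12.0) + 12(1.007825) + 15.994915
    = 72.000000 + 12.093900 + 15.994915 = 100.088815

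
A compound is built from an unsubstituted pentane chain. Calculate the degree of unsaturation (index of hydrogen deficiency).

0

Atom tally by fragment:
  CH3 → C:1 H:3
  CH2 → C:1 H:2
  CH2 → C:1 H:2
  CH2 → C:1 H:2
  CH3 → C:1 H:3
Element totals:
  C: 5
  H: 12
Molecular formula: C5H12.
DoU = (2C + 2 + N − H − X) / 2 = (2·5 + 2 + 0 − 12 − 0) / 2 = 0.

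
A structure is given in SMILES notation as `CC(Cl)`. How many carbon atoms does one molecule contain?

Atom tally by fragment:
  CH3 → C:1 H:3
  CH2Cl → C:1 H:2 Cl:1
Element totals:
  C: 2
  H: 5
  Cl: 1

2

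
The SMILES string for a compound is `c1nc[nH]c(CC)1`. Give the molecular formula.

Atom tally by fragment:
  imidazole ring core → C:3 H:4 N:2
  (− 1 ring H displaced by substituents)
  + C2H5 → C:2 H:5
Element totals:
  C: 5
  H: 8
  N: 2

C5H8N2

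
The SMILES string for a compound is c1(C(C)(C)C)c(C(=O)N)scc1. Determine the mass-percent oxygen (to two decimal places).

Atom tally by fragment:
  thiophene ring core → C:4 H:4 S:1
  (− 2 ring H displaced by substituents)
  + C(CH3)3 → C:4 H:9
  + CONH2 → C:1 H:2 O:1 N:1
Element totals:
  C: 9
  H: 13
  N: 1
  O: 1
  S: 1
Molecular formula: C9H13NOS.
Molar mass = 183.269 g/mol.
Mass from O: 1 × 15.999 = 15.999 g/mol.
%O = 15.999 / 183.269 × 100 = 8.73%.

8.73%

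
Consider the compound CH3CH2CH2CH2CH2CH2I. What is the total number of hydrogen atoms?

13

Atom tally by fragment:
  CH3 → C:1 H:3
  CH2 → C:1 H:2
  CH2 → C:1 H:2
  CH2 → C:1 H:2
  CH2 → C:1 H:2
  CH2I → C:1 H:2 I:1
Element totals:
  C: 6
  H: 13
  I: 1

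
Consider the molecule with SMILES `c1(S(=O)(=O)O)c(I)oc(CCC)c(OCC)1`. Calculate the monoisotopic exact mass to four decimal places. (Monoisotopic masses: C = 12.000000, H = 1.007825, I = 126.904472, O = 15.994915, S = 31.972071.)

Atom tally by fragment:
  furan ring core → C:4 H:4 O:1
  (− 4 ring H displaced by substituents)
  + SO3H → S:1 O:3 H:1
  + I → I:1
  + CH2CH2CH3 → C:3 H:7
  + OC2H5 → C:2 H:5 O:1
Element totals:
  C: 9
  H: 13
  I: 1
  O: 5
  S: 1
Molecular formula: C9H13IO5S.
  M = 9(12.0) + 13(1.007825) + 126.904472 + 5(15.994915) + 31.972071
    = 108.000000 + 13.101725 + 126.904472 + 79.974575 + 31.972071 = 359.952843

359.9528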